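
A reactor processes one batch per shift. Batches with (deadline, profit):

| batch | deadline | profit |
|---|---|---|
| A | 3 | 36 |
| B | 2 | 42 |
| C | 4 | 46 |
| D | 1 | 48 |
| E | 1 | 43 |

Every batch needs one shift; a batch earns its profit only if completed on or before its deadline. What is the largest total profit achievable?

172

By profit: D(d1,48), C(d4,46), E(d1,43), B(d2,42), A(d3,36)
D→slot 1; C→slot 4; E skipped; B→slot 2; A→slot 3.
Profit = 48 + 42 + 36 + 46 = 172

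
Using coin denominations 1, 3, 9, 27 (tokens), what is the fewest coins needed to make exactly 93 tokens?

93 − 3×27→12 − 1×9→3 − 1×3→0
Total coins = 3 + 1 + 1 = 5

5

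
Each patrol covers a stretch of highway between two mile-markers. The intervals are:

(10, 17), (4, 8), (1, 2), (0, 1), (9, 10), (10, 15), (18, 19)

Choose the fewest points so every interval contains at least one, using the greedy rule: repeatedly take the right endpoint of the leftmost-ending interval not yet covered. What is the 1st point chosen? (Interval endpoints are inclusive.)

1

By right end: [0,1]  [1,2]  [4,8]  [9,10]  [10,15]  [10,17]  [18,19]
[0,1] uncovered → point at 1; [4,8] uncovered → point at 8; [9,10] uncovered → point at 10; [18,19] uncovered → point at 19.
Points: 1, 8, 10, 19 (4 total).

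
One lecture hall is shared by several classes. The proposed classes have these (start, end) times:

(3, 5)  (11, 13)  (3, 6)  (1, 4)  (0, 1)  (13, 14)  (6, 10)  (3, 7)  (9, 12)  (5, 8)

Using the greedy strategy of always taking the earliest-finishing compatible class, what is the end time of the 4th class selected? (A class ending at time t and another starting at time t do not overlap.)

12

Order by finish time; keep every interval that doesn't clash with the previous kept one.
By end time: (0,1), (1,4), (3,5), (3,6), (3,7), (5,8), (6,10), (9,12), (11,13), (13,14).
Pick (0,1); next start ≥ 1 → (1,4); next start ≥ 4 → (5,8); next start ≥ 8 → (9,12); next start ≥ 12 → (13,14).
Selected: (0,1) (1,4) (5,8) (9,12) (13,14)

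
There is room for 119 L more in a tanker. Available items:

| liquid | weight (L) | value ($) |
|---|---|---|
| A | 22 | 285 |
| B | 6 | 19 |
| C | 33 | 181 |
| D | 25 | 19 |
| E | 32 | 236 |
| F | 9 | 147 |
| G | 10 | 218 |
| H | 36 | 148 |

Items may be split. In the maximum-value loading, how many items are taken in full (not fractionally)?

Greedy by value/weight ratio, highest first.
Ratios (sorted): G 21.80, F 16.33, A 12.95, E 7.38, C 5.48, H 4.11, B 3.17, D 0.76
take G (10 @ 218); take F (9 @ 147); take A (22 @ 285); take E (32 @ 236); take C (33 @ 181); take 13/36 of H → 53.44. Capacity used 119/119.
5 item(s) taken whole; one partial (take 13/36 of H).

5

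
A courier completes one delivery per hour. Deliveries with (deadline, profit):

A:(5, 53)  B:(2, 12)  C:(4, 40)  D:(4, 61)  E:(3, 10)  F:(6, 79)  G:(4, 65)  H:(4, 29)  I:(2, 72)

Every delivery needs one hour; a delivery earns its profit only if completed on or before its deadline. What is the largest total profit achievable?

370

Sort by profit descending; place each in the latest free slot ≤ its deadline.
By profit: F(d6,79), I(d2,72), G(d4,65), D(d4,61), A(d5,53), C(d4,40), H(d4,29), B(d2,12), E(d3,10)
F→slot 6; I→slot 2; G→slot 4; D→slot 3; A→slot 5; C→slot 1; H skipped; B skipped; E skipped.
Profit = 40 + 72 + 61 + 65 + 53 + 79 = 370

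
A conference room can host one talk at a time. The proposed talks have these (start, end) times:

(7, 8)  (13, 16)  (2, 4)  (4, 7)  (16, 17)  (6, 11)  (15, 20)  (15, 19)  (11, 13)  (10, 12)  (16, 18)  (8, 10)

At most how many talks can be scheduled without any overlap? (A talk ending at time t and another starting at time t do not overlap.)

Sorted by end: (2,4)  (4,7)  (7,8)  (8,10)  (6,11)  (10,12)  (11,13)  (13,16)  (16,17)  (16,18)  (15,19)  (15,20)
take (2,4); take (4,7); take (7,8); take (8,10); take (10,12); take (13,16); take (16,17); skip (15,20).
Selected 7 talks.

7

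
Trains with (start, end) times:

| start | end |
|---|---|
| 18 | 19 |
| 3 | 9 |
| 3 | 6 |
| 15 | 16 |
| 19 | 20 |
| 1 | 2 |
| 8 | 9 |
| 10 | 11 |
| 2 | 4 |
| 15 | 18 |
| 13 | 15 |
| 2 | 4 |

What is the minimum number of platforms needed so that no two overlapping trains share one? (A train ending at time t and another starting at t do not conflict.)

4

Count concurrent intervals with a sweep; the peak is the room count.
Events (time:±→running): 1:+→1 2:-→0 2:+→1 2:+→2 3:+→3 3:+→4 … peak 4.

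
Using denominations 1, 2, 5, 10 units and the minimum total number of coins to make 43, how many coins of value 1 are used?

1

43 = 4×10 + 1×2 + 1×1
Count of 1: 1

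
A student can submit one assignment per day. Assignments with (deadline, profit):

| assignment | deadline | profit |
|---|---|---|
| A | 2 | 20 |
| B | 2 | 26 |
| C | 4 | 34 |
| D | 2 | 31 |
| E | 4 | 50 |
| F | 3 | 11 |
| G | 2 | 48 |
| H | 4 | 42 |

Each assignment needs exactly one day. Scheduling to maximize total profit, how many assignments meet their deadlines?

Profit order: E=50 G=48 H=42 C=34 D=31 B=26 A=20 F=11
Assign: E→slot 4, G→slot 2, H→slot 3, C→slot 1, D skipped, B skipped, A skipped, F skipped.
Slots: [1:C] [2:G] [3:H] [4:E]
4 of 8 scheduled.

4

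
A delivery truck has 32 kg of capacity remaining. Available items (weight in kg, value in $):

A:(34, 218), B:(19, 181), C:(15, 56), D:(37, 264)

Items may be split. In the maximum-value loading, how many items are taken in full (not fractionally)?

1

Greedy by value/weight ratio, highest first.
Order: B (181/19=9.53) > D (264/37=7.14) > A (218/34=6.41) > C (56/15=3.73)
Fill: take B (19 @ 181) → take 13/37 of D → 92.76; 32/32 used.
1 item(s) taken whole; one partial (take 13/37 of D).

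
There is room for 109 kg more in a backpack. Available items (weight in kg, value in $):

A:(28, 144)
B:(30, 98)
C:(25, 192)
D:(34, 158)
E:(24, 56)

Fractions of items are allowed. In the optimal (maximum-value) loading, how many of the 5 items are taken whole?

3

Ratios (sorted): C 7.68, A 5.14, D 4.65, B 3.27, E 2.33
take C (25 @ 192); take A (28 @ 144); take D (34 @ 158); take 22/30 of B → 71.87. Capacity used 109/109.
3 item(s) taken whole; one partial (take 22/30 of B).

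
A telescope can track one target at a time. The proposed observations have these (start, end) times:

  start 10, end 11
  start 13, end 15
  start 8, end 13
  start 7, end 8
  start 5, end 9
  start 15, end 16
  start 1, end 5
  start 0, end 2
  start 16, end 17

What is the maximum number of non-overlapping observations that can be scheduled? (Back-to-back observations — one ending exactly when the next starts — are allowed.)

6

Sorted by end: (0,2)  (1,5)  (7,8)  (5,9)  (10,11)  (8,13)  (13,15)  (15,16)  (16,17)
take (0,2); skip (1,5); take (7,8); skip (5,9); take (10,11); take (13,15); take (15,16); take (16,17).
Selected 6 observations.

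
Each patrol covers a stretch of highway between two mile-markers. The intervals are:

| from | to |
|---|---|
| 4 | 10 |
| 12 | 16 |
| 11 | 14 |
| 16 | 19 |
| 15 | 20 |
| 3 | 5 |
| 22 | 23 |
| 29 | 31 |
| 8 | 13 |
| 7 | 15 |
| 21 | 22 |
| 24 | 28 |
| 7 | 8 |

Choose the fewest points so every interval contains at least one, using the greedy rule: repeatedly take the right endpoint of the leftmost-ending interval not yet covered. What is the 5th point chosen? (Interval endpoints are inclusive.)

Process intervals by earliest right end; each time one isn't hit yet, stab at its right endpoint.
By right end: [3,5]  [7,8]  [4,10]  [8,13]  [11,14]  [7,15]  [12,16]  [16,19]  [15,20]  [21,22]  [22,23]  [24,28]  [29,31]
[3,5] uncovered → point at 5; [7,8] uncovered → point at 8; [11,14] uncovered → point at 14; [16,19] uncovered → point at 19; [21,22] uncovered → point at 22; [24,28] uncovered → point at 28; [29,31] uncovered → point at 31.
Points: 5, 8, 14, 19, 22, 28, 31 (7 total).

22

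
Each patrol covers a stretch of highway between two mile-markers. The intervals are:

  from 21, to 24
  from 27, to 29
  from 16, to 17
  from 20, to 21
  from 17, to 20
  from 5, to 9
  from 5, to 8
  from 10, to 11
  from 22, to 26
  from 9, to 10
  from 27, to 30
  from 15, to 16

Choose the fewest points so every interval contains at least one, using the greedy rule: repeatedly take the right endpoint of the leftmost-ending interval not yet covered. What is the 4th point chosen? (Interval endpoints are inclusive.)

Sorted: [5,8] [5,9] [9,10] [10,11] [15,16] [16,17] [17,20] [20,21] [21,24] [22,26] [27,29] [27,30]
{[5,8],[5,9]} hit by 8; {[9,10],[10,11]} hit by 10; {[15,16],[16,17]} hit by 16; {[17,20],[20,21]} hit by 20; {[21,24],[22,26]} hit by 24; {[27,29],[27,30]} hit by 29.
Points: 8, 10, 16, 20, 24, 29 (6 total).

20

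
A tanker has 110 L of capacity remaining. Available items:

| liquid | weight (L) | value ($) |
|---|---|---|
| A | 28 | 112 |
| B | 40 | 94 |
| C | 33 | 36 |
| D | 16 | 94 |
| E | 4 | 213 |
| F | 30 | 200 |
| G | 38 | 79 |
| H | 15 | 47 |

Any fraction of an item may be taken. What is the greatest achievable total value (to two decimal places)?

705.95

Sort by value per unit weight and fill in that order.
Order: E (213/4=53.25) > F (200/30=6.67) > D (94/16=5.88) > A (112/28=4.00) > H (47/15=3.13) > B (94/40=2.35) > G (79/38=2.08) > C (36/33=1.09)
Fill: take E (4 @ 213) → take F (30 @ 200) → take D (16 @ 94) → take A (28 @ 112) → take H (15 @ 47) → take 17/40 of B → 39.95; 110/110 used.
Total value = 705.95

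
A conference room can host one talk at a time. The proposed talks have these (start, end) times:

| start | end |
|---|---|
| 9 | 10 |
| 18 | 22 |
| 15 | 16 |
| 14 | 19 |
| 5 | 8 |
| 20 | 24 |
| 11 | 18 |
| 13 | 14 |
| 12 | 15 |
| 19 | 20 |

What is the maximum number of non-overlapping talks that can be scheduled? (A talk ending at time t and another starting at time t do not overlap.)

6

By end time: (5,8), (9,10), (13,14), (12,15), (15,16), (11,18), (14,19), (19,20), (18,22), (20,24).
Pick (5,8); next start ≥ 8 → (9,10); next start ≥ 10 → (13,14); next start ≥ 14 → (15,16); next start ≥ 16 → (19,20); next start ≥ 20 → (20,24).
Selected 6 talks.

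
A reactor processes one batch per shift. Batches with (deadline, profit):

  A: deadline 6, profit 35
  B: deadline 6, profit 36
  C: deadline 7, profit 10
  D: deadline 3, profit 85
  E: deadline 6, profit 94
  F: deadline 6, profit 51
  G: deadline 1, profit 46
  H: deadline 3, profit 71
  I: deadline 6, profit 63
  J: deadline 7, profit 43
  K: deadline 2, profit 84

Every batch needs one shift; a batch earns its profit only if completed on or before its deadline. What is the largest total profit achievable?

Sort by profit descending; place each in the latest free slot ≤ its deadline.
By profit: E(d6,94), D(d3,85), K(d2,84), H(d3,71), I(d6,63), F(d6,51), G(d1,46), J(d7,43), B(d6,36), A(d6,35), C(d7,10)
E→slot 6; D→slot 3; K→slot 2; H→slot 1; I→slot 5; F→slot 4; G skipped; J→slot 7; B skipped; A skipped; C skipped.
Profit = 71 + 84 + 85 + 51 + 63 + 94 + 43 = 491

491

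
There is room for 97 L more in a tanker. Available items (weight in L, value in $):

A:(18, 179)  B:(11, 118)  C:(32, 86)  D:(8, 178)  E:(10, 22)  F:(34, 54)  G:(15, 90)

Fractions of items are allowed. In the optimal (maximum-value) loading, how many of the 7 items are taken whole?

6

Greedy by value/weight ratio, highest first.
Order: D (178/8=22.25) > B (118/11=10.73) > A (179/18=9.94) > G (90/15=6.00) > C (86/32=2.69) > E (22/10=2.20) > F (54/34=1.59)
Fill: take D (8 @ 178) → take B (11 @ 118) → take A (18 @ 179) → take G (15 @ 90) → take C (32 @ 86) → take E (10 @ 22) → take 3/34 of F → 4.76; 97/97 used.
6 item(s) taken whole; one partial (take 3/34 of F).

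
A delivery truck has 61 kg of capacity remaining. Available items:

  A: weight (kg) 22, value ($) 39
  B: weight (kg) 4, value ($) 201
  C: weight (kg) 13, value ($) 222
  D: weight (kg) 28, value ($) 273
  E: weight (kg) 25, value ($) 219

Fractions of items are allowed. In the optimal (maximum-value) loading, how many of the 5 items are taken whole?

Ratios (sorted): B 50.25, C 17.08, D 9.75, E 8.76, A 1.77
take B (4 @ 201); take C (13 @ 222); take D (28 @ 273); take 16/25 of E → 140.16. Capacity used 61/61.
3 item(s) taken whole; one partial (take 16/25 of E).

3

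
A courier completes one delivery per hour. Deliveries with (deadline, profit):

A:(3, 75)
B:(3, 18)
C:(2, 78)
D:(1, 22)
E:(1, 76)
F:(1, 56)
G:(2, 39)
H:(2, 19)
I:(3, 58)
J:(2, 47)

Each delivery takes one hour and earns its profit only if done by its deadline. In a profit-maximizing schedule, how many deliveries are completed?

Take jobs in profit order; each goes to the latest open slot no later than its deadline.
Profit order: C=78 E=76 A=75 I=58 F=56 J=47 G=39 D=22 H=19 B=18
Assign: C→slot 2, E→slot 1, A→slot 3, I skipped, F skipped, J skipped, G skipped, D skipped, H skipped, B skipped.
Slots: [1:E] [2:C] [3:A]
3 of 10 scheduled.

3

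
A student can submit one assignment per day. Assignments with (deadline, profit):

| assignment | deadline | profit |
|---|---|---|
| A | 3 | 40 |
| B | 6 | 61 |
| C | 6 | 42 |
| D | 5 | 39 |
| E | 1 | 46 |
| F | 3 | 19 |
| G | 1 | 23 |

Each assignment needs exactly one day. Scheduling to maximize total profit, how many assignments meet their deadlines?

6

Profit order: B=61 E=46 C=42 A=40 D=39 G=23 F=19
Assign: B→slot 6, E→slot 1, C→slot 5, A→slot 3, D→slot 4, G skipped, F→slot 2.
Slots: [1:E] [2:F] [3:A] [4:D] [5:C] [6:B]
6 of 7 scheduled.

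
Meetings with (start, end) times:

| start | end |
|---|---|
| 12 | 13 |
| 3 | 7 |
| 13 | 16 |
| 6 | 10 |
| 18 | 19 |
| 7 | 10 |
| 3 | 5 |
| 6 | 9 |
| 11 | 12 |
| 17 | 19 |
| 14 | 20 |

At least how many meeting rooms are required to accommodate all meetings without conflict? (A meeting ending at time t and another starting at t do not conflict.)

The answer is the maximum number of intervals overlapping at any instant.
starts: [3, 3, 6, 6, 7, 11, 12, 13, 14, 17, 18]
ends:   [5, 7, 9, 10, 10, 12, 13, 16, 19, 19, 20]
s3→1 s3→2 e5→1 s6→2 s6→3  — peak 3.

3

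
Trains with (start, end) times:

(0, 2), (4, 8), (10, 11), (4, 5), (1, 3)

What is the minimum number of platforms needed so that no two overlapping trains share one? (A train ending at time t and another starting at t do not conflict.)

The answer is the maximum number of intervals overlapping at any instant.
Events (time:±→running): 0:+→1 1:+→2 … peak 2.

2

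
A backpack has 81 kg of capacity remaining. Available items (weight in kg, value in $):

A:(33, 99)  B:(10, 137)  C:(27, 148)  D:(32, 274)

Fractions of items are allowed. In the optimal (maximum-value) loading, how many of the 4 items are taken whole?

3

Greedy by value/weight ratio, highest first.
Order: B (137/10=13.70) > D (274/32=8.56) > C (148/27=5.48) > A (99/33=3.00)
Fill: take B (10 @ 137) → take D (32 @ 274) → take C (27 @ 148) → take 12/33 of A → 36.00; 81/81 used.
3 item(s) taken whole; one partial (take 12/33 of A).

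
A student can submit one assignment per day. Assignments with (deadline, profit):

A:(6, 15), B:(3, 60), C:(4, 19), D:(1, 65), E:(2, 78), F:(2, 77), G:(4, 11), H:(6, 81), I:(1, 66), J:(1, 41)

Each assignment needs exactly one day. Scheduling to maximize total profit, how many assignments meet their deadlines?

Profit order: H=81 E=78 F=77 I=66 D=65 B=60 J=41 C=19 A=15 G=11
Assign: H→slot 6, E→slot 2, F→slot 1, I skipped, D skipped, B→slot 3, J skipped, C→slot 4, A→slot 5, G skipped.
Slots: [1:F] [2:E] [3:B] [4:C] [5:A] [6:H]
6 of 10 scheduled.

6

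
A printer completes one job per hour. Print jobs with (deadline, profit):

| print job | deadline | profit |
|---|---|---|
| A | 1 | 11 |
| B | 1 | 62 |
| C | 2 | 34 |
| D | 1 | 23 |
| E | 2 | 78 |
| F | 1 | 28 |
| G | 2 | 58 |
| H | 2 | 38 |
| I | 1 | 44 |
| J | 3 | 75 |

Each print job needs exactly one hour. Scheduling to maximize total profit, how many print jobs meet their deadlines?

3

Take jobs in profit order; each goes to the latest open slot no later than its deadline.
By profit: E(d2,78), J(d3,75), B(d1,62), G(d2,58), I(d1,44), H(d2,38), C(d2,34), F(d1,28), D(d1,23), A(d1,11)
E→slot 2; J→slot 3; B→slot 1; G skipped; I skipped; H skipped; C skipped; F skipped; D skipped; A skipped.
3 of 10 scheduled.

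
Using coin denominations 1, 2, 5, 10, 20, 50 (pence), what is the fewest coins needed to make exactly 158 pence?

6

Greedy: take as many of the largest coin as possible, then repeat with the remainder.
158 = 3×50 + 1×5 + 1×2 + 1×1
Total coins = 3 + 1 + 1 + 1 = 6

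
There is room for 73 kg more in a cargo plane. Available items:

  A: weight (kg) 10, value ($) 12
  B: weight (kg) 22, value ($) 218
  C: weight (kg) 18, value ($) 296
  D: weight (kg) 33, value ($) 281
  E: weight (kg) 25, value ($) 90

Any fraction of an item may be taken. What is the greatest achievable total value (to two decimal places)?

795.00

Ratios (sorted): C 16.44, B 9.91, D 8.52, E 3.60, A 1.20
take C (18 @ 296); take B (22 @ 218); take D (33 @ 281). Capacity used 73/73.
Total value = 795.00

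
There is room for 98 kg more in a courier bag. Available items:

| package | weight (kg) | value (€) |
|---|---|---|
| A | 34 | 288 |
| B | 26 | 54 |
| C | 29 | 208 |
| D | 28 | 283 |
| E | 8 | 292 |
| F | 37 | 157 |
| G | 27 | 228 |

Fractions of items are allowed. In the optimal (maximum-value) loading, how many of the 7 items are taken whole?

Order: E (292/8=36.50) > D (283/28=10.11) > A (288/34=8.47) > G (228/27=8.44) > C (208/29=7.17) > F (157/37=4.24) > B (54/26=2.08)
Fill: take E (8 @ 292) → take D (28 @ 283) → take A (34 @ 288) → take G (27 @ 228) → take 1/29 of C → 7.17; 98/98 used.
4 item(s) taken whole; one partial (take 1/29 of C).

4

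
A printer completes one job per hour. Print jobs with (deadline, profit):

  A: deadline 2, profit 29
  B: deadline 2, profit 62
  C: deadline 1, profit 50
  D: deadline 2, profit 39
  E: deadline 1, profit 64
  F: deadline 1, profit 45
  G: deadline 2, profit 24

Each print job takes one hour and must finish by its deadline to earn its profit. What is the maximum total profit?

Sort by profit descending; place each in the latest free slot ≤ its deadline.
Profit order: E=64 B=62 C=50 F=45 D=39 A=29 G=24
Assign: E→slot 1, B→slot 2, C skipped, F skipped, D skipped, A skipped, G skipped.
Slots: [1:E] [2:B]
Profit = 64 + 62 = 126

126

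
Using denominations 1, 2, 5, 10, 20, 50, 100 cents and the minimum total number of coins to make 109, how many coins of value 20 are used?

109 = 1×100 + 1×5 + 2×2
Count of 20: 0

0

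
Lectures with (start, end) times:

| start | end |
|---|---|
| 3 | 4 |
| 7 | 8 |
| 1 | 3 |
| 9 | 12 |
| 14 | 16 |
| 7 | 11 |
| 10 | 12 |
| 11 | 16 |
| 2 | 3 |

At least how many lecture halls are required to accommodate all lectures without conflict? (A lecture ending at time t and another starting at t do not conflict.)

3

Events (time:±→running): 1:+→1 2:+→2 3:-→1 3:-→0 3:+→1 4:-→0 7:+→1 7:+→2 8:-→1 9:+→2 10:+→3 … peak 3.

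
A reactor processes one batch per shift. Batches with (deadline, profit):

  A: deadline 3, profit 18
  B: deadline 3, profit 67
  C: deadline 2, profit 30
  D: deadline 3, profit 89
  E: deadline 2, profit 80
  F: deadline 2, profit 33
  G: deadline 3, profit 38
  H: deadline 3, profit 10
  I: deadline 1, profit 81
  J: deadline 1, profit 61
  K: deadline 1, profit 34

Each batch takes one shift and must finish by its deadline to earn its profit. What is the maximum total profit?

Sort by profit descending; place each in the latest free slot ≤ its deadline.
By profit: D(d3,89), I(d1,81), E(d2,80), B(d3,67), J(d1,61), G(d3,38), K(d1,34), F(d2,33), C(d2,30), A(d3,18), H(d3,10)
D→slot 3; I→slot 1; E→slot 2; B skipped; J skipped; G skipped; K skipped; F skipped; C skipped; A skipped; H skipped.
Profit = 81 + 80 + 89 = 250

250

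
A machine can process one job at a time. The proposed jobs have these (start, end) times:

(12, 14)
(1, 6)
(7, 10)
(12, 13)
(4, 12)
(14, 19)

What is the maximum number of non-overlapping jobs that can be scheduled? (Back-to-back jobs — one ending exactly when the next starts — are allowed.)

4

Sorted by end: (1,6)  (7,10)  (4,12)  (12,13)  (12,14)  (14,19)
take (1,6); take (7,10); take (12,13); take (14,19).
Selected 4 jobs.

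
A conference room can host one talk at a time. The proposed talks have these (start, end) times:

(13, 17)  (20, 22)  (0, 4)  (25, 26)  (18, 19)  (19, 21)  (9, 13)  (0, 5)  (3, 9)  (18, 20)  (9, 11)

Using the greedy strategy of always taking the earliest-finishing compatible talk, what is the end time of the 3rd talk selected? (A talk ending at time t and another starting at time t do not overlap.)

17

Sort by end time and greedily take each interval whose start is ≥ the last chosen end.
By end time: (0,4), (0,5), (3,9), (9,11), (9,13), (13,17), (18,19), (18,20), (19,21), (20,22), (25,26).
Pick (0,4); next start ≥ 4 → (9,11); next start ≥ 11 → (13,17); next start ≥ 17 → (18,19); next start ≥ 19 → (19,21); next start ≥ 21 → (25,26).
Selected: (0,4) (9,11) (13,17) (18,19) (19,21) (25,26)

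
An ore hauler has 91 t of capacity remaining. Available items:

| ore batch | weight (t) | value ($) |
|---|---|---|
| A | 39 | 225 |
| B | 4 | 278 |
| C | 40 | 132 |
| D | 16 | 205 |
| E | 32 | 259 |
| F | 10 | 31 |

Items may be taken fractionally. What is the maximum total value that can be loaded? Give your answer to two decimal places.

967.00

Greedy by value/weight ratio, highest first.
Ratios (sorted): B 69.50, D 12.81, E 8.09, A 5.77, C 3.30, F 3.10
take B (4 @ 278); take D (16 @ 205); take E (32 @ 259); take A (39 @ 225). Capacity used 91/91.
Total value = 967.00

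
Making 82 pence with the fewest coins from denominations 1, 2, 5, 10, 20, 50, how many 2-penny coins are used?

1

82 − 1×50→32 − 1×20→12 − 1×10→2 − 1×2→0
Count of 2: 1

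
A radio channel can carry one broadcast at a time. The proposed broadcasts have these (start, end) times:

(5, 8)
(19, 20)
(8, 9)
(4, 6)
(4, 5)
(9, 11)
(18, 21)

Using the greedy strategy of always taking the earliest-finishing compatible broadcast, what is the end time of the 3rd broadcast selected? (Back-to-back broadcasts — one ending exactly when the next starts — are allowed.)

9

Order by finish time; keep every interval that doesn't clash with the previous kept one.
Sorted by end: (4,5)  (4,6)  (5,8)  (8,9)  (9,11)  (19,20)  (18,21)
take (4,5); take (5,8); take (8,9); take (9,11); take (19,20); skip (18,21).
Selected: (4,5) (5,8) (8,9) (9,11) (19,20)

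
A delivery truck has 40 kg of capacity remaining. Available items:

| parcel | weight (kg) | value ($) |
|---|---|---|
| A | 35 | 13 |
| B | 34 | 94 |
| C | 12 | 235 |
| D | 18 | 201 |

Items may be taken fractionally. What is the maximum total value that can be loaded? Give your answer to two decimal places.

463.65

Sort by value per unit weight and fill in that order.
Order: C (235/12=19.58) > D (201/18=11.17) > B (94/34=2.76) > A (13/35=0.37)
Fill: take C (12 @ 235) → take D (18 @ 201) → take 10/34 of B → 27.65; 40/40 used.
Total value = 463.65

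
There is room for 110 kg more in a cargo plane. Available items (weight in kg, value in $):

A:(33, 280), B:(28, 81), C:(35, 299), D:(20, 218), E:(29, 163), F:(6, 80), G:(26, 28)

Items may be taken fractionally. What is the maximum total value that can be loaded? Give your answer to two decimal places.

Sort by value per unit weight and fill in that order.
Ratios (sorted): F 13.33, D 10.90, C 8.54, A 8.48, E 5.62, B 2.89, G 1.08
take F (6 @ 80); take D (20 @ 218); take C (35 @ 299); take A (33 @ 280); take 16/29 of E → 89.93. Capacity used 110/110.
Total value = 966.93

966.93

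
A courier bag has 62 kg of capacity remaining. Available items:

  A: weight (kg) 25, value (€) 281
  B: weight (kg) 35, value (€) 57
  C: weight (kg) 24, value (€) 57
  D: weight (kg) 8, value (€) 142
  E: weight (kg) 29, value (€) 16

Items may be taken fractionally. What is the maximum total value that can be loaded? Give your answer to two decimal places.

Greedy by value/weight ratio, highest first.
Ratios (sorted): D 17.75, A 11.24, C 2.38, B 1.63, E 0.55
take D (8 @ 142); take A (25 @ 281); take C (24 @ 57); take 5/35 of B → 8.14. Capacity used 62/62.
Total value = 488.14

488.14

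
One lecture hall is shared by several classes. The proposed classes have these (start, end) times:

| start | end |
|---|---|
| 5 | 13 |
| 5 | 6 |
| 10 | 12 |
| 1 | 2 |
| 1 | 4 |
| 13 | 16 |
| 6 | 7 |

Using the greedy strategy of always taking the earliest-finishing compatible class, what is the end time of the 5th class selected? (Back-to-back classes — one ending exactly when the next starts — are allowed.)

16

Sorted by end: (1,2)  (1,4)  (5,6)  (6,7)  (10,12)  (5,13)  (13,16)
take (1,2); take (5,6); take (6,7); take (10,12); take (13,16).
Selected: (1,2) (5,6) (6,7) (10,12) (13,16)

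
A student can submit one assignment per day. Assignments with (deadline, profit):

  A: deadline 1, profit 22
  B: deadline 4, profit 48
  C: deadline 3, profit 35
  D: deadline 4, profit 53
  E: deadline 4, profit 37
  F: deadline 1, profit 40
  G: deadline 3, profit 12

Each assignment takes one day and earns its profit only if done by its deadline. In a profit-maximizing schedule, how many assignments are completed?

By profit: D(d4,53), B(d4,48), F(d1,40), E(d4,37), C(d3,35), A(d1,22), G(d3,12)
D→slot 4; B→slot 3; F→slot 1; E→slot 2; C skipped; A skipped; G skipped.
4 of 7 scheduled.

4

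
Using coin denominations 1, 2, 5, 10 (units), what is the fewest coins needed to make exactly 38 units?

Greedy: take as many of the largest coin as possible, then repeat with the remainder.
38 = 3×10 + 1×5 + 1×2 + 1×1
Total coins = 3 + 1 + 1 + 1 = 6

6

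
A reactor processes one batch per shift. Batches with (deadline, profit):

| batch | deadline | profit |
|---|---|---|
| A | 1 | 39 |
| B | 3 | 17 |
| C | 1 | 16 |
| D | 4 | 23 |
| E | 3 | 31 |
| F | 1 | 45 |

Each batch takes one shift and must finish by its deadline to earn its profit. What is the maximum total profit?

116

Take jobs in profit order; each goes to the latest open slot no later than its deadline.
Profit order: F=45 A=39 E=31 D=23 B=17 C=16
Assign: F→slot 1, A skipped, E→slot 3, D→slot 4, B→slot 2, C skipped.
Slots: [1:F] [2:B] [3:E] [4:D]
Profit = 45 + 17 + 31 + 23 = 116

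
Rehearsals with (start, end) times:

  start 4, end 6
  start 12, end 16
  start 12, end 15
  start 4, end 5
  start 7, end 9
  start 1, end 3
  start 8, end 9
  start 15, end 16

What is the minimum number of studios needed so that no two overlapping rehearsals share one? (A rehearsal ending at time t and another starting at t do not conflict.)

Count concurrent intervals with a sweep; the peak is the room count.
starts: [1, 4, 4, 7, 8, 12, 12, 15]
ends:   [3, 5, 6, 9, 9, 15, 16, 16]
s1→1 e3→0 s4→1 s4→2  — peak 2.

2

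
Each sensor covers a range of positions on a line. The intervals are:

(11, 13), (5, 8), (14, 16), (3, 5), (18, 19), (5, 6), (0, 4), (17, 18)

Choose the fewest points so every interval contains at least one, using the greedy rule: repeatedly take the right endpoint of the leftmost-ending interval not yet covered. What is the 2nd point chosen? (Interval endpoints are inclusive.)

By right end: [0,4]  [3,5]  [5,6]  [5,8]  [11,13]  [14,16]  [17,18]  [18,19]
[0,4] uncovered → point at 4; [5,6] uncovered → point at 6; [11,13] uncovered → point at 13; [14,16] uncovered → point at 16; [17,18] uncovered → point at 18.
Points: 4, 6, 13, 16, 18 (5 total).

6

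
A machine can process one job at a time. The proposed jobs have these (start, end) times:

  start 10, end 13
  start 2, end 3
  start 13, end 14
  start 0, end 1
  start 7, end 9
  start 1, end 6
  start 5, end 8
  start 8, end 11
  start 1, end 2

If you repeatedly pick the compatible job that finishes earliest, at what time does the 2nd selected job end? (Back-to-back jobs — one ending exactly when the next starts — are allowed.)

2

By end time: (0,1), (1,2), (2,3), (1,6), (5,8), (7,9), (8,11), (10,13), (13,14).
Pick (0,1); next start ≥ 1 → (1,2); next start ≥ 2 → (2,3); next start ≥ 3 → (5,8); next start ≥ 8 → (8,11); next start ≥ 11 → (13,14).
Selected: (0,1) (1,2) (2,3) (5,8) (8,11) (13,14)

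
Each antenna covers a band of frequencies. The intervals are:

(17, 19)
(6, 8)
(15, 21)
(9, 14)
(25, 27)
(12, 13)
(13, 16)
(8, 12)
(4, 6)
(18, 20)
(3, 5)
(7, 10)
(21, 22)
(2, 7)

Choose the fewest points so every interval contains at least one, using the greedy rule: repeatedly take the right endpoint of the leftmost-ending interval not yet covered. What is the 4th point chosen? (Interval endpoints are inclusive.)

19

Process intervals by earliest right end; each time one isn't hit yet, stab at its right endpoint.
By right end: [3,5]  [4,6]  [2,7]  [6,8]  [7,10]  [8,12]  [12,13]  [9,14]  [13,16]  [17,19]  [18,20]  [15,21]  [21,22]  [25,27]
[3,5] uncovered → point at 5; [6,8] uncovered → point at 8; [12,13] uncovered → point at 13; [17,19] uncovered → point at 19; [21,22] uncovered → point at 22; [25,27] uncovered → point at 27.
Points: 5, 8, 13, 19, 22, 27 (6 total).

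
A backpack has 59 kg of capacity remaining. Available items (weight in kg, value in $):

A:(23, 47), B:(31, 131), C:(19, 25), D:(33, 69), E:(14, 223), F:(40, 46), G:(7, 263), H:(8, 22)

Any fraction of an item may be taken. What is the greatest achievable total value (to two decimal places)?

Greedy by value/weight ratio, highest first.
Order: G (263/7=37.57) > E (223/14=15.93) > B (131/31=4.23) > H (22/8=2.75) > D (69/33=2.09) > A (47/23=2.04) > C (25/19=1.32) > F (46/40=1.15)
Fill: take G (7 @ 263) → take E (14 @ 223) → take B (31 @ 131) → take 7/8 of H → 19.25; 59/59 used.
Total value = 636.25

636.25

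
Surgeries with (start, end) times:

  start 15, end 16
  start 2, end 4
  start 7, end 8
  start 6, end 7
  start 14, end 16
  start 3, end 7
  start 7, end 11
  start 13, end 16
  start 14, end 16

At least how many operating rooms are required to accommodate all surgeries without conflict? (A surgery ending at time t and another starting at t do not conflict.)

4

starts: [2, 3, 6, 7, 7, 13, 14, 14, 15]
ends:   [4, 7, 7, 8, 11, 16, 16, 16, 16]
s2→1 s3→2 e4→1 s6→2 e7→1 e7→0 s7→1 s7→2 e8→1 e11→0 s13→1 s14→2 s14→3 s15→4  — peak 4.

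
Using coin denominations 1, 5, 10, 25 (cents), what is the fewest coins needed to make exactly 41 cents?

4

41 = 1×25 + 1×10 + 1×5 + 1×1
Total coins = 1 + 1 + 1 + 1 = 4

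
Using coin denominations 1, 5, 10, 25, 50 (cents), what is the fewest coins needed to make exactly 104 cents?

Use the largest denomination that fits, subtract, and repeat.
104 = 2×50 + 4×1
Total coins = 2 + 4 = 6

6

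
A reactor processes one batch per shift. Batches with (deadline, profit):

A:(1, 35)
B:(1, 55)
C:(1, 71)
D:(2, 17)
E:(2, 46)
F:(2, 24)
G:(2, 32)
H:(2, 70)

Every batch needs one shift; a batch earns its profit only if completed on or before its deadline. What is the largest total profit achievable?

Sort by profit descending; place each in the latest free slot ≤ its deadline.
By profit: C(d1,71), H(d2,70), B(d1,55), E(d2,46), A(d1,35), G(d2,32), F(d2,24), D(d2,17)
C→slot 1; H→slot 2; B skipped; E skipped; A skipped; G skipped; F skipped; D skipped.
Profit = 71 + 70 = 141

141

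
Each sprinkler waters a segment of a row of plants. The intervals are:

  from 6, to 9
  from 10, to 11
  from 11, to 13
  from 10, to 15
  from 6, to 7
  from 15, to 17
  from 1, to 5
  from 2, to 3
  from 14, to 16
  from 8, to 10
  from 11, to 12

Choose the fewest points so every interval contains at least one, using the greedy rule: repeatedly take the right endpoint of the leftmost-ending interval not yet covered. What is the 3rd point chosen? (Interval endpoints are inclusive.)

10

Sorted: [2,3] [1,5] [6,7] [6,9] [8,10] [10,11] [11,12] [11,13] [10,15] [14,16] [15,17]
{[2,3],[1,5]} hit by 3; {[6,7],[6,9]} hit by 7; {[8,10],[10,11]} hit by 10; {[11,12],[11,13],[10,15]} hit by 12; {[14,16],[15,17]} hit by 16.
Points: 3, 7, 10, 12, 16 (5 total).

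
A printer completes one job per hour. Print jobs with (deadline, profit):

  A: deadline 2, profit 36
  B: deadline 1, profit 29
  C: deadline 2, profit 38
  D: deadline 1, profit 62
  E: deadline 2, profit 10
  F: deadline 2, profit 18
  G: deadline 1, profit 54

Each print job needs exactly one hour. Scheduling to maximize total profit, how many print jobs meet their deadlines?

By profit: D(d1,62), G(d1,54), C(d2,38), A(d2,36), B(d1,29), F(d2,18), E(d2,10)
D→slot 1; G skipped; C→slot 2; A skipped; B skipped; F skipped; E skipped.
2 of 7 scheduled.

2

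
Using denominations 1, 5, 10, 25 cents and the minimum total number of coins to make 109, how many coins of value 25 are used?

4

Use the largest denomination that fits, subtract, and repeat.
109 − 4×25→9 − 1×5→4 − 4×1→0
Count of 25: 4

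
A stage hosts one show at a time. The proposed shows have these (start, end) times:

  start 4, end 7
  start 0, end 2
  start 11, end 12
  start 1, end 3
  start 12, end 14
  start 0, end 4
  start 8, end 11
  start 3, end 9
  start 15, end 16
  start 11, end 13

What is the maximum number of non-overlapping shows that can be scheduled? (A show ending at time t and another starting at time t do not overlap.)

6

By end time: (0,2), (1,3), (0,4), (4,7), (3,9), (8,11), (11,12), (11,13), (12,14), (15,16).
Pick (0,2); next start ≥ 2 → (4,7); next start ≥ 7 → (8,11); next start ≥ 11 → (11,12); next start ≥ 12 → (12,14); next start ≥ 14 → (15,16).
Selected 6 shows.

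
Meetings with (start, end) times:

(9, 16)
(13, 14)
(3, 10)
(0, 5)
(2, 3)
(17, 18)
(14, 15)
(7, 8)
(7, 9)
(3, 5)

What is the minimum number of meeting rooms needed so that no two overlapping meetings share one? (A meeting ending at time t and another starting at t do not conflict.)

Events (time:±→running): 0:+→1 2:+→2 3:-→1 3:+→2 3:+→3 … peak 3.

3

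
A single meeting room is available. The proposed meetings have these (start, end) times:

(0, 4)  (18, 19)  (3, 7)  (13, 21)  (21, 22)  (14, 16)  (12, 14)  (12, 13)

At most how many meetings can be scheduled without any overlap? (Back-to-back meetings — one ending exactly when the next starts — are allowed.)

5

Sorted by end: (0,4)  (3,7)  (12,13)  (12,14)  (14,16)  (18,19)  (13,21)  (21,22)
take (0,4); skip (3,7); take (12,13); take (14,16); take (18,19); skip (13,21); take (21,22).
Selected 5 meetings.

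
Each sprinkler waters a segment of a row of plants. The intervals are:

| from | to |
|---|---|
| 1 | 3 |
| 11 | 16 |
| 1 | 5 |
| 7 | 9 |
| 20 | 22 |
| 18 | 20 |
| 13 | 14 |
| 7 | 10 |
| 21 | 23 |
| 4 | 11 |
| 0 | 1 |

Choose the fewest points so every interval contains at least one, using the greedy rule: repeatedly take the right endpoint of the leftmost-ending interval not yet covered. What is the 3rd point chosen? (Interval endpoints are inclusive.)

14

Process intervals by earliest right end; each time one isn't hit yet, stab at its right endpoint.
Sorted: [0,1] [1,3] [1,5] [7,9] [7,10] [4,11] [13,14] [11,16] [18,20] [20,22] [21,23]
{[0,1],[1,3],[1,5]} hit by 1; {[7,9],[7,10],[4,11]} hit by 9; {[13,14],[11,16]} hit by 14; {[18,20],[20,22]} hit by 20; {[21,23]} hit by 23.
Points: 1, 9, 14, 20, 23 (5 total).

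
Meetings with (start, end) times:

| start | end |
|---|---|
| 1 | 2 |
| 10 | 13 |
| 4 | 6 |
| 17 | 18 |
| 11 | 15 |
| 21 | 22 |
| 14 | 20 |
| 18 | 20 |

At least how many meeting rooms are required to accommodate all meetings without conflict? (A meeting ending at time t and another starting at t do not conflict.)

2

The answer is the maximum number of intervals overlapping at any instant.
Events (time:±→running): 1:+→1 2:-→0 4:+→1 6:-→0 10:+→1 11:+→2 … peak 2.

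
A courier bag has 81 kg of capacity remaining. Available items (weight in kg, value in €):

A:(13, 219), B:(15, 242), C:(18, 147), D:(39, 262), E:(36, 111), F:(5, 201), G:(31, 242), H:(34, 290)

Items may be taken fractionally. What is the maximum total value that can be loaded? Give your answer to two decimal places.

Order: F (201/5=40.20) > A (219/13=16.85) > B (242/15=16.13) > H (290/34=8.53) > C (147/18=8.17) > G (242/31=7.81) > D (262/39=6.72) > E (111/36=3.08)
Fill: take F (5 @ 201) → take A (13 @ 219) → take B (15 @ 242) → take H (34 @ 290) → take 14/18 of C → 114.33; 81/81 used.
Total value = 1066.33

1066.33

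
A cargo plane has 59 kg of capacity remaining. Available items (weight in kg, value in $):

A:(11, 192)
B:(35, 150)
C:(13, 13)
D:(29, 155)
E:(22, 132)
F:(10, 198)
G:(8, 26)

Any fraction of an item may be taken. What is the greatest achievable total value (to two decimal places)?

Ratios (sorted): F 19.80, A 17.45, E 6.00, D 5.34, B 4.29, G 3.25, C 1.00
take F (10 @ 198); take A (11 @ 192); take E (22 @ 132); take 16/29 of D → 85.52. Capacity used 59/59.
Total value = 607.52

607.52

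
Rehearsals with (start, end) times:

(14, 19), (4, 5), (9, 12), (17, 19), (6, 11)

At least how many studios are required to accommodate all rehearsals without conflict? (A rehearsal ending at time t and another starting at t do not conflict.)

2

Count concurrent intervals with a sweep; the peak is the room count.
Events (time:±→running): 4:+→1 5:-→0 6:+→1 9:+→2 … peak 2.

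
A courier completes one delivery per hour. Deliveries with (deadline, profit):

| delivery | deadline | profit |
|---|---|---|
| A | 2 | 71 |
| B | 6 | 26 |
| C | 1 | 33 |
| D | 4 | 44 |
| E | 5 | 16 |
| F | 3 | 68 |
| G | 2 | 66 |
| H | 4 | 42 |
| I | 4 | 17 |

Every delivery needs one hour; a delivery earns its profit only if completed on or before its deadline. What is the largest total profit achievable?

291

Sort by profit descending; place each in the latest free slot ≤ its deadline.
By profit: A(d2,71), F(d3,68), G(d2,66), D(d4,44), H(d4,42), C(d1,33), B(d6,26), I(d4,17), E(d5,16)
A→slot 2; F→slot 3; G→slot 1; D→slot 4; H skipped; C skipped; B→slot 6; I skipped; E→slot 5.
Profit = 66 + 71 + 68 + 44 + 16 + 26 = 291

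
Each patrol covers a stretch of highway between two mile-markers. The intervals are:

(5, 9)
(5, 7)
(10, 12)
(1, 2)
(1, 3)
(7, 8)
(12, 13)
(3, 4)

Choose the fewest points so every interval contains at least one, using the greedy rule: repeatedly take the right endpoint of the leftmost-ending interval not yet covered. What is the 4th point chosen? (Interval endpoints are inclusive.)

12

Process intervals by earliest right end; each time one isn't hit yet, stab at its right endpoint.
Sorted: [1,2] [1,3] [3,4] [5,7] [7,8] [5,9] [10,12] [12,13]
{[1,2],[1,3]} hit by 2; {[3,4]} hit by 4; {[5,7],[7,8],[5,9]} hit by 7; {[10,12],[12,13]} hit by 12.
Points: 2, 4, 7, 12 (4 total).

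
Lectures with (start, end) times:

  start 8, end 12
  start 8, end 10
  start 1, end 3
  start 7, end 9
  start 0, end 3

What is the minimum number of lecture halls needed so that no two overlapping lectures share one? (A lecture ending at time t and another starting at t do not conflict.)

3

The answer is the maximum number of intervals overlapping at any instant.
starts: [0, 1, 7, 8, 8]
ends:   [3, 3, 9, 10, 12]
s0→1 s1→2 e3→1 e3→0 s7→1 s8→2 s8→3  — peak 3.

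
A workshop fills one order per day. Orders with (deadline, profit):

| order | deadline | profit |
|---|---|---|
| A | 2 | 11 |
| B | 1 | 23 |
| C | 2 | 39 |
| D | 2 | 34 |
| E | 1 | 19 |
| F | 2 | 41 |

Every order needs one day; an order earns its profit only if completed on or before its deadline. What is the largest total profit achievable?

80

Take jobs in profit order; each goes to the latest open slot no later than its deadline.
Profit order: F=41 C=39 D=34 B=23 E=19 A=11
Assign: F→slot 2, C→slot 1, D skipped, B skipped, E skipped, A skipped.
Slots: [1:C] [2:F]
Profit = 39 + 41 = 80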